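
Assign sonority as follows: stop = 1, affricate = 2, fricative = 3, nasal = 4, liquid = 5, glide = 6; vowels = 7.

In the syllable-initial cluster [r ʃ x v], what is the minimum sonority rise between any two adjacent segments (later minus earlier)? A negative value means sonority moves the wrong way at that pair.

-2

/r/: liquid = 5.
/ʃ/: fricative = 3.
/x/: fricative = 3.
/v/: fricative = 3.
/r/→/ʃ/: change -2.
/ʃ/→/x/: change +0.
/x/→/v/: change +0.
Minimum = -2.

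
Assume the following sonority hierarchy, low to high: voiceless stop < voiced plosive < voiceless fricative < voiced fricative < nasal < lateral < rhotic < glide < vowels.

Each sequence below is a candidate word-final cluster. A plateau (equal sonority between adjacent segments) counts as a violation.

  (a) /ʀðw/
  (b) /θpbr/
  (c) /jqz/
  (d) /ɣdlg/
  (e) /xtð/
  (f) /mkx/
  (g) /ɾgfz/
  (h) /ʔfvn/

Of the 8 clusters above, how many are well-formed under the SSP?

0

(a) /ʀðw/: profile 7-4-8 — violates.
(b) /θpbr/: profile 3-1-2-7 — violates.
(c) /jqz/: profile 8-1-4 — violates.
(d) /ɣdlg/: profile 4-2-6-2 — violates.
(e) /xtð/: profile 3-1-4 — violates.
(f) /mkx/: profile 5-1-3 — violates.
(g) /ɾgfz/: profile 7-2-3-4 — violates.
(h) /ʔfvn/: profile 1-3-4-5 — violates.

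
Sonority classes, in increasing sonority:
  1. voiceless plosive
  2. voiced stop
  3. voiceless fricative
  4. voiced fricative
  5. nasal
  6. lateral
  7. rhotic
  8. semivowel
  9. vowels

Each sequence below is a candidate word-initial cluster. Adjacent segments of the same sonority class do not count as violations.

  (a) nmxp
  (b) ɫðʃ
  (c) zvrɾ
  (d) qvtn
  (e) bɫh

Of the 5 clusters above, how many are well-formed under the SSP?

1

(a) 5-5-3-1 → violates
(b) 6-4-3 → violates
(c) 4-4-7-7 → obeys
(d) 1-4-1-5 → violates
(e) 2-6-3 → violates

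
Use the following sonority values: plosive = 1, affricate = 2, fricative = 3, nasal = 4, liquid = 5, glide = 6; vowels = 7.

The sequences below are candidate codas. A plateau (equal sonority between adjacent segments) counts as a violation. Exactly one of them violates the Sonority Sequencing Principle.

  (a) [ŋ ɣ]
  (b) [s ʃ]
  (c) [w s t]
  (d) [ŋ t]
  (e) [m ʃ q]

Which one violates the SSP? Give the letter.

b

(a) [ŋ ɣ]: profile 4-3 — obeys.
(b) [s ʃ]: profile 3-3 — violates.
(c) [w s t]: profile 6-3-1 — obeys.
(d) [ŋ t]: profile 4-1 — obeys.
(e) [m ʃ q]: profile 4-3-1 — obeys.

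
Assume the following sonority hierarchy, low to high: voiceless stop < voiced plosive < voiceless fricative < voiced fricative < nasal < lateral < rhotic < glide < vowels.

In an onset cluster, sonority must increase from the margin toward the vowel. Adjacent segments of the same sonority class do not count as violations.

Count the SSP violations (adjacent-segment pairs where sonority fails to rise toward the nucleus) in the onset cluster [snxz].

1

/s/ is a voiceless fricative (sonority 3).
/n/ is a nasal (sonority 5).
/x/ is a voiceless fricative (sonority 3).
/z/ is a voiced fricative (sonority 4).
/s/→/n/: 3→5 (rises) — ok.
/n/→/x/: 5→3 (does not rise) — violation.
/x/→/z/: 3→4 (rises) — ok.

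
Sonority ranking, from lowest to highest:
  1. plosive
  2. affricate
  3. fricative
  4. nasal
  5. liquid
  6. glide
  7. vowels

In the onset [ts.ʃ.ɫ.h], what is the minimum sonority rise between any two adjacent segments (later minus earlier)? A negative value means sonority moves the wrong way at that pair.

-2

/ts/: affricate = 2.
/ʃ/: fricative = 3.
/ɫ/: liquid = 5.
/h/: fricative = 3.
/ts/→/ʃ/: change +1.
/ʃ/→/ɫ/: change +2.
/ɫ/→/h/: change -2.
Minimum = -2.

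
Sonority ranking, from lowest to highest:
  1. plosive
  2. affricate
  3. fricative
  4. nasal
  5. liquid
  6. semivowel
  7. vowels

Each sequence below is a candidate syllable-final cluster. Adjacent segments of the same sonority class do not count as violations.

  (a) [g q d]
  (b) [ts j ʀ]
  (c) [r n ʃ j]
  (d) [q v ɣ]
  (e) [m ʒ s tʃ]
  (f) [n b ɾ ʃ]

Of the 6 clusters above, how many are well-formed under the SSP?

2

(a) 1-1-1 → obeys
(b) 2-6-5 → violates
(c) 5-4-3-6 → violates
(d) 1-3-3 → violates
(e) 4-3-3-2 → obeys
(f) 4-1-5-3 → violates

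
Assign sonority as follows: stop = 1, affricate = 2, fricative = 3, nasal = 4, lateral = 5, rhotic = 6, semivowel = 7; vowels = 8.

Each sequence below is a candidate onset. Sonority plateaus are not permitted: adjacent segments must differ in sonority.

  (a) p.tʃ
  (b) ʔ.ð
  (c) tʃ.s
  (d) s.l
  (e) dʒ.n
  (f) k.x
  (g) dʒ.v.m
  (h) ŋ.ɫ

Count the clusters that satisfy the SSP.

8

(a) sonority 1-2: well-formed.
(b) sonority 1-3: well-formed.
(c) sonority 2-3: well-formed.
(d) sonority 3-5: well-formed.
(e) sonority 2-4: well-formed.
(f) sonority 1-3: well-formed.
(g) sonority 2-3-4: well-formed.
(h) sonority 4-5: well-formed.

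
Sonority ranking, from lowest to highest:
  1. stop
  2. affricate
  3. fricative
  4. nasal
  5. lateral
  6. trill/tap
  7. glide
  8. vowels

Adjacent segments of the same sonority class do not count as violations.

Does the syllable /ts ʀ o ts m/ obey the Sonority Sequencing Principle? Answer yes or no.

Onset: /ts/ is an affricate (sonority 2), /ʀ/ is a trill/tap (sonority 6); then the nucleus /o/ (sonority 8).
Onset profile 2-6-8 — rises to the nucleus.
Coda: /ts/ is an affricate (sonority 2), /m/ is a nasal (sonority 4).
Coda profile 8-2-4 — does not fall throughout.

no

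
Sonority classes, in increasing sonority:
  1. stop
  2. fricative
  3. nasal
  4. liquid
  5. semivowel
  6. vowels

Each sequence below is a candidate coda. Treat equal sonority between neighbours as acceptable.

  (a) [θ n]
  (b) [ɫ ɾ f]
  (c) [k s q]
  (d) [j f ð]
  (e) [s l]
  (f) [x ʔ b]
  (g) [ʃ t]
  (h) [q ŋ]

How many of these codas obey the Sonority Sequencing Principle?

(a) 2-3 → violates
(b) 4-4-2 → obeys
(c) 1-2-1 → violates
(d) 5-2-2 → obeys
(e) 2-4 → violates
(f) 2-1-1 → obeys
(g) 2-1 → obeys
(h) 1-3 → violates

4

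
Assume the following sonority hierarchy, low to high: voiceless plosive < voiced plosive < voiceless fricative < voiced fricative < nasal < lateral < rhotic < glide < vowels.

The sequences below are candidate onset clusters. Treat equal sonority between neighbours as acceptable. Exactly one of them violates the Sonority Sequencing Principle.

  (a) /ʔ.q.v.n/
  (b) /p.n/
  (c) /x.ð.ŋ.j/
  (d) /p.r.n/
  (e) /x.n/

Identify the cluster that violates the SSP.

d

(a) 1-1-4-5 → obeys
(b) 1-5 → obeys
(c) 3-4-5-8 → obeys
(d) 1-7-5 → violates
(e) 3-5 → obeys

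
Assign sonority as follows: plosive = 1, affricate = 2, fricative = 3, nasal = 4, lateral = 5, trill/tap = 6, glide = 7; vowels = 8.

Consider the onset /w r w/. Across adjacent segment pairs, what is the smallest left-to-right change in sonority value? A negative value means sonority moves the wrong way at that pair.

/w/: glide = 7.
/r/: trill/tap = 6.
/w/: glide = 7.
/w/→/r/: change -1.
/r/→/w/: change +1.
Minimum = -1.

-1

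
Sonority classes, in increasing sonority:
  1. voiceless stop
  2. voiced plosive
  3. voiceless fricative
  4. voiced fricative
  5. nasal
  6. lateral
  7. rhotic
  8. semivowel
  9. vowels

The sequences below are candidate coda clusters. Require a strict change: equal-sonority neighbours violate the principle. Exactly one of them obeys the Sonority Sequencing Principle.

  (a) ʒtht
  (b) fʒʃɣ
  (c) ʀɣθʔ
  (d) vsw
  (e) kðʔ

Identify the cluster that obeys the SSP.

(a) 4-1-3-1 → violates
(b) 3-4-3-4 → violates
(c) 7-4-3-1 → obeys
(d) 4-3-8 → violates
(e) 1-4-1 → violates

c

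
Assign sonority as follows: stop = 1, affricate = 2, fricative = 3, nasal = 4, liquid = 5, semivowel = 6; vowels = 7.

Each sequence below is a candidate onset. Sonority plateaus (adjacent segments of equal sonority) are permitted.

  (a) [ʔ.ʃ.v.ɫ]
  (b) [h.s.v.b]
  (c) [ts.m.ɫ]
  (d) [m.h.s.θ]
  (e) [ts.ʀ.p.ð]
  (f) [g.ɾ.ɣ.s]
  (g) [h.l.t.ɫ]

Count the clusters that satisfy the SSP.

2

(a) [ʔ.ʃ.v.ɫ]: profile 1-3-3-5 — obeys.
(b) [h.s.v.b]: profile 3-3-3-1 — violates.
(c) [ts.m.ɫ]: profile 2-4-5 — obeys.
(d) [m.h.s.θ]: profile 4-3-3-3 — violates.
(e) [ts.ʀ.p.ð]: profile 2-5-1-3 — violates.
(f) [g.ɾ.ɣ.s]: profile 1-5-3-3 — violates.
(g) [h.l.t.ɫ]: profile 3-5-1-5 — violates.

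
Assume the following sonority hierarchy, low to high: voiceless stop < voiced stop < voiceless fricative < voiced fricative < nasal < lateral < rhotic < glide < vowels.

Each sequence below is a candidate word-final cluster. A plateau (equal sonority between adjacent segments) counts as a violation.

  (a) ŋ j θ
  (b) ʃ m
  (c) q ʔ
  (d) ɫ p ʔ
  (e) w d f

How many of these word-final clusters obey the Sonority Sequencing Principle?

0

(a) 5-8-3 → violates
(b) 3-5 → violates
(c) 1-1 → violates
(d) 6-1-1 → violates
(e) 8-2-3 → violates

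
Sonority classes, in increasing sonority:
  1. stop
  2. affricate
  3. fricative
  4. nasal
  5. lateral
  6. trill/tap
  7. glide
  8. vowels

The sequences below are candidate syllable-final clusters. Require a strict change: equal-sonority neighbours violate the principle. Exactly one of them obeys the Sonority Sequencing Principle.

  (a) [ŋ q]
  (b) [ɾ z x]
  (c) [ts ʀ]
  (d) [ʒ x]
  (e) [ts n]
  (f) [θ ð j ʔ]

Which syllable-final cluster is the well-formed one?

a

(a) 4-1 → obeys
(b) 6-3-3 → violates
(c) 2-6 → violates
(d) 3-3 → violates
(e) 2-4 → violates
(f) 3-3-7-1 → violates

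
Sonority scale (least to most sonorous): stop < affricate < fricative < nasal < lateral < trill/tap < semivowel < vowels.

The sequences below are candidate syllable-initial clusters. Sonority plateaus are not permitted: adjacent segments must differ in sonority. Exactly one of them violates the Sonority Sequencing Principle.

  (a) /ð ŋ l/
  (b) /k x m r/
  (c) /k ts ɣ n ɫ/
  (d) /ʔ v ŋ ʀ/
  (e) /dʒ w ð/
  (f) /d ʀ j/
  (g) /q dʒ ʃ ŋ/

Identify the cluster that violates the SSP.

e

(a) /ð ŋ l/: profile 3-4-5 — obeys.
(b) /k x m r/: profile 1-3-4-6 — obeys.
(c) /k ts ɣ n ɫ/: profile 1-2-3-4-5 — obeys.
(d) /ʔ v ŋ ʀ/: profile 1-3-4-6 — obeys.
(e) /dʒ w ð/: profile 2-7-3 — violates.
(f) /d ʀ j/: profile 1-6-7 — obeys.
(g) /q dʒ ʃ ŋ/: profile 1-2-3-4 — obeys.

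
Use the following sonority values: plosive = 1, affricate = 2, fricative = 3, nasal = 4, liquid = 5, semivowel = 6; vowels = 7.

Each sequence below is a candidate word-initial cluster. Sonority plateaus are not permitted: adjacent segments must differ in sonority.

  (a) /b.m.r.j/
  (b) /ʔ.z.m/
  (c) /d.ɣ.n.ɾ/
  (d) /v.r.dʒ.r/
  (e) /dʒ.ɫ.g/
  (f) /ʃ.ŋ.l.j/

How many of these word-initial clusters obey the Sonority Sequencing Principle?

4

(a) /b.m.r.j/: profile 1-4-5-6 — obeys.
(b) /ʔ.z.m/: profile 1-3-4 — obeys.
(c) /d.ɣ.n.ɾ/: profile 1-3-4-5 — obeys.
(d) /v.r.dʒ.r/: profile 3-5-2-5 — violates.
(e) /dʒ.ɫ.g/: profile 2-5-1 — violates.
(f) /ʃ.ŋ.l.j/: profile 3-4-5-6 — obeys.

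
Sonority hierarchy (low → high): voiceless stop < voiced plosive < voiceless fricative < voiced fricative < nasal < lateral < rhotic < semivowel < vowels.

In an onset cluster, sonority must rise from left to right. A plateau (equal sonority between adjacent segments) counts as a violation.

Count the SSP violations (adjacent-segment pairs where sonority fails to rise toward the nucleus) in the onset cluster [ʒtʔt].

/ʒ/: voiced fricative = 4.
/t/: voiceless stop = 1.
/ʔ/: voiceless stop = 1.
/t/: voiceless stop = 1.
/ʒ/→/t/: 4→1 (does not rise) — violation.
/t/→/ʔ/: 1→1 (plateau) — violation.
/ʔ/→/t/: 1→1 (plateau) — violation.

3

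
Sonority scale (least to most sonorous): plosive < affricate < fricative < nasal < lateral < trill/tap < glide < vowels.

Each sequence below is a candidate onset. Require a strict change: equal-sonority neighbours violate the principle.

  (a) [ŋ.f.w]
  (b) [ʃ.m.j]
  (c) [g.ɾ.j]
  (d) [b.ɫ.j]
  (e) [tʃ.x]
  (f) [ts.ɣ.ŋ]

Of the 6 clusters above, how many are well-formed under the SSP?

5

(a) [ŋ.f.w]: profile 4-3-7 — violates.
(b) [ʃ.m.j]: profile 3-4-7 — obeys.
(c) [g.ɾ.j]: profile 1-6-7 — obeys.
(d) [b.ɫ.j]: profile 1-5-7 — obeys.
(e) [tʃ.x]: profile 2-3 — obeys.
(f) [ts.ɣ.ŋ]: profile 2-3-4 — obeys.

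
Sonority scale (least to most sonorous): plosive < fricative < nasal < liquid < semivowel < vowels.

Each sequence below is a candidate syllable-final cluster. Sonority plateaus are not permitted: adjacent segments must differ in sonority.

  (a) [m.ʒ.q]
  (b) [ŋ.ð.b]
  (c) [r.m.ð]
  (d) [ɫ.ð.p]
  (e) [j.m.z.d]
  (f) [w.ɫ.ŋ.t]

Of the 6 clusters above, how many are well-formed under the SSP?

(a) 3-2-1 → obeys
(b) 3-2-1 → obeys
(c) 4-3-2 → obeys
(d) 4-2-1 → obeys
(e) 5-3-2-1 → obeys
(f) 5-4-3-1 → obeys

6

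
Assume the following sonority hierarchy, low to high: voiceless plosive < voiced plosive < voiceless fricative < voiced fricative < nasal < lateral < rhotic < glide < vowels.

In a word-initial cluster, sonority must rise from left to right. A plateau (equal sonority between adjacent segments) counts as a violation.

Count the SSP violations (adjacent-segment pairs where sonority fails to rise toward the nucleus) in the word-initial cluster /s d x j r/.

/s/: voiceless fricative = 3.
/d/: voiced plosive = 2.
/x/: voiceless fricative = 3.
/j/: glide = 8.
/r/: rhotic = 7.
/s/→/d/: 3→2 (does not rise) — violation.
/d/→/x/: 2→3 (rises) — ok.
/x/→/j/: 3→8 (rises) — ok.
/j/→/r/: 8→7 (does not rise) — violation.

2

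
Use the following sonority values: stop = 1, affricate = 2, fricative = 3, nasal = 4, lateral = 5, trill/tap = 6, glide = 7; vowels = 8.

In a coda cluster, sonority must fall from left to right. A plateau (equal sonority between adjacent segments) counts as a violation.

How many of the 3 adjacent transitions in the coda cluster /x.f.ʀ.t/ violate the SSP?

/x/ — fricative, sonority 3.
/f/ — fricative, sonority 3.
/ʀ/ — trill/tap, sonority 6.
/t/ — stop, sonority 1.
/x/→/f/: 3→3 (plateau) — violation.
/f/→/ʀ/: 3→6 (does not fall) — violation.
/ʀ/→/t/: 6→1 (falls) — ok.

2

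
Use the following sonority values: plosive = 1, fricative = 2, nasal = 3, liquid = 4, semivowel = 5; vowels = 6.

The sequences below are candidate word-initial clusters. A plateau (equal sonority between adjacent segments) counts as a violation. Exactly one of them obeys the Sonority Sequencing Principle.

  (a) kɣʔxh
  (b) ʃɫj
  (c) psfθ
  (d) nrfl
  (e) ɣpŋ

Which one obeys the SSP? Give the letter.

(a) sonority 1-2-1-2-2: ill-formed.
(b) sonority 2-4-5: well-formed.
(c) sonority 1-2-2-2: ill-formed.
(d) sonority 3-4-2-4: ill-formed.
(e) sonority 2-1-3: ill-formed.

b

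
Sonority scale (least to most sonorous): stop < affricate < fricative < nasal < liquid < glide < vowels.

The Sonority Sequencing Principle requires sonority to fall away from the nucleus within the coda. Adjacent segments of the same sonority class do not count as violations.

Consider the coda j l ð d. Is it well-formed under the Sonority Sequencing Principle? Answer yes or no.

/j/ is a glide (sonority 6).
/l/ is a liquid (sonority 5).
/ð/ is a fricative (sonority 3).
/d/ is a stop (sonority 1).
The profile 6-5-3-1 strictly falls, so the coda satisfies the SSP.

yes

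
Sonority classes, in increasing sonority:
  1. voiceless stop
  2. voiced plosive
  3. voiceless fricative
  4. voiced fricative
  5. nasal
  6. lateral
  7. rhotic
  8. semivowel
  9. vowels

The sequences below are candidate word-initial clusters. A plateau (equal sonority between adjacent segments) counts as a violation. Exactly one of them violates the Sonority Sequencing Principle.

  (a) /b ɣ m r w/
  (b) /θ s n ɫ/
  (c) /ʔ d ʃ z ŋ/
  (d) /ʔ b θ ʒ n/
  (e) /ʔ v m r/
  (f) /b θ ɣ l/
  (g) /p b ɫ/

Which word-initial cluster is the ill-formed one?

(a) 2-4-5-7-8 → obeys
(b) 3-3-5-6 → violates
(c) 1-2-3-4-5 → obeys
(d) 1-2-3-4-5 → obeys
(e) 1-4-5-7 → obeys
(f) 2-3-4-6 → obeys
(g) 1-2-6 → obeys

b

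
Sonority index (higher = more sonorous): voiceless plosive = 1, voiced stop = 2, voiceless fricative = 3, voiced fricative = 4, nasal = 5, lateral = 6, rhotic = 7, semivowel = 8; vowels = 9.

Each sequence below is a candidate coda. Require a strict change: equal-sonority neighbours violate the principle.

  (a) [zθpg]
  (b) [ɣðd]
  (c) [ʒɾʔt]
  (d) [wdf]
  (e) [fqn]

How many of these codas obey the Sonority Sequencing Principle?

(a) 4-3-1-2 → violates
(b) 4-4-2 → violates
(c) 4-7-1-1 → violates
(d) 8-2-3 → violates
(e) 3-1-5 → violates

0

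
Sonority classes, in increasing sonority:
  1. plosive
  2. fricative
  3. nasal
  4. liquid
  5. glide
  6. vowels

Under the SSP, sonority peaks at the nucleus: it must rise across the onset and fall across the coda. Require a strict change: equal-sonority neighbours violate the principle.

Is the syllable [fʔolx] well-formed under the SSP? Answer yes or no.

Onset: /f/ is a fricative (sonority 2), /ʔ/ is a plosive (sonority 1); then the nucleus /o/ (sonority 6).
Onset profile 2-1-6 — does not strictly rise throughout.
Coda: /l/ is a liquid (sonority 4), /x/ is a fricative (sonority 2).
Coda profile 6-4-2 — falls from the nucleus.

no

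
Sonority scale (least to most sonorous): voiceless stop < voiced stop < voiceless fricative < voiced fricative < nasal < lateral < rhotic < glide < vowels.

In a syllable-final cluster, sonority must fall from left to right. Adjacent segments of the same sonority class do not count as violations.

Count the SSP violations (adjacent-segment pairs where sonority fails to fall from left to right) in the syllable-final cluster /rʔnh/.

/r/ — rhotic, sonority 7.
/ʔ/ — voiceless stop, sonority 1.
/n/ — nasal, sonority 5.
/h/ — voiceless fricative, sonority 3.
/r/→/ʔ/: 7→1 (falls) — ok.
/ʔ/→/n/: 1→5 (does not fall) — violation.
/n/→/h/: 5→3 (falls) — ok.

1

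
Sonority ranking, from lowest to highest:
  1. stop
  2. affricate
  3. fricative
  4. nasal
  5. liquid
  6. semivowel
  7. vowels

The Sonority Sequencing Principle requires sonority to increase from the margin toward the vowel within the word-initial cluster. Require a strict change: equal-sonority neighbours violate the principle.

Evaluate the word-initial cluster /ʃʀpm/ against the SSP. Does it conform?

/ʃ/: fricative = 3.
/ʀ/: liquid = 5.
/p/: stop = 1.
/m/: nasal = 4.
The profile is 3-5-1-4. Between /ʀ/ (5) and /p/ (1) sonority does not rise, so the cluster violates the SSP.

no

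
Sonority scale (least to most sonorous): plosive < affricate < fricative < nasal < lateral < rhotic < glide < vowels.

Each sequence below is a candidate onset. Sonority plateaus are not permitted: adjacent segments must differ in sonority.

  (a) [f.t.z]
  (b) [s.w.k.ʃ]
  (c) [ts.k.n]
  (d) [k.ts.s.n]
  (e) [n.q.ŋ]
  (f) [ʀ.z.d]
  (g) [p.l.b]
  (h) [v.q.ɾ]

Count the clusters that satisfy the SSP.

1

(a) 3-1-3 → violates
(b) 3-7-1-3 → violates
(c) 2-1-4 → violates
(d) 1-2-3-4 → obeys
(e) 4-1-4 → violates
(f) 6-3-1 → violates
(g) 1-5-1 → violates
(h) 3-1-6 → violates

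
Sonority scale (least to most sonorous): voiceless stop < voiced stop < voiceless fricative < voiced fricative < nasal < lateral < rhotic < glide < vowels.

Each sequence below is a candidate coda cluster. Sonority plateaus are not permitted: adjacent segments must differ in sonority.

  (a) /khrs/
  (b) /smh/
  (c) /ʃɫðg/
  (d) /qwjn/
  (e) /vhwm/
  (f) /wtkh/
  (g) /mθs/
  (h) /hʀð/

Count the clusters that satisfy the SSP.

0

(a) sonority 1-3-7-3: ill-formed.
(b) sonority 3-5-3: ill-formed.
(c) sonority 3-6-4-2: ill-formed.
(d) sonority 1-8-8-5: ill-formed.
(e) sonority 4-3-8-5: ill-formed.
(f) sonority 8-1-1-3: ill-formed.
(g) sonority 5-3-3: ill-formed.
(h) sonority 3-7-4: ill-formed.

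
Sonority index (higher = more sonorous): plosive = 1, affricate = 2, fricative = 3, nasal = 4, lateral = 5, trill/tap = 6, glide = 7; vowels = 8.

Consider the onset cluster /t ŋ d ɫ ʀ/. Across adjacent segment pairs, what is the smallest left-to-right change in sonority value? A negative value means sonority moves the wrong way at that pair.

/t/: plosive = 1.
/ŋ/: nasal = 4.
/d/: plosive = 1.
/ɫ/: lateral = 5.
/ʀ/: trill/tap = 6.
/t/→/ŋ/: change +3.
/ŋ/→/d/: change -3.
/d/→/ɫ/: change +4.
/ɫ/→/ʀ/: change +1.
Minimum = -3.

-3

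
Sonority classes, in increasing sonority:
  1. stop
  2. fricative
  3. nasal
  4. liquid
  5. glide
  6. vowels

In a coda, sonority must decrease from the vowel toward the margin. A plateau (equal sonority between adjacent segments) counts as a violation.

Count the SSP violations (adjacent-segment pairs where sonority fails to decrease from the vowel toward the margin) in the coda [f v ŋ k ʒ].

/f/ — fricative, sonority 2.
/v/ — fricative, sonority 2.
/ŋ/ — nasal, sonority 3.
/k/ — stop, sonority 1.
/ʒ/ — fricative, sonority 2.
/f/→/v/: 2→2 (plateau) — violation.
/v/→/ŋ/: 2→3 (does not fall) — violation.
/ŋ/→/k/: 3→1 (falls) — ok.
/k/→/ʒ/: 1→2 (does not fall) — violation.

3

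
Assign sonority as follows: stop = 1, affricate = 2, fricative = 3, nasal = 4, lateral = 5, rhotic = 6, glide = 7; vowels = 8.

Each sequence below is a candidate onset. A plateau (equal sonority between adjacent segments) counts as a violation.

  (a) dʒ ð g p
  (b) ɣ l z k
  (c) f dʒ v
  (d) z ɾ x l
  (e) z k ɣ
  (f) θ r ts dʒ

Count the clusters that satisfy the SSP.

0

(a) 2-3-1-1 → violates
(b) 3-5-3-1 → violates
(c) 3-2-3 → violates
(d) 3-6-3-5 → violates
(e) 3-1-3 → violates
(f) 3-6-2-2 → violates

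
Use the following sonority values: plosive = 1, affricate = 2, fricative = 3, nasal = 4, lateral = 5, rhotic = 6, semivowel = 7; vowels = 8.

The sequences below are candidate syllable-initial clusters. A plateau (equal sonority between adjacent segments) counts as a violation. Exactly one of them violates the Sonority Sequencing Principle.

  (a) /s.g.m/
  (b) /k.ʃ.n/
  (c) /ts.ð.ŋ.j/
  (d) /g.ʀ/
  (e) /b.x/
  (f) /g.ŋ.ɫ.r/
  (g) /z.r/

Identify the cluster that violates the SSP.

(a) 3-1-4 → violates
(b) 1-3-4 → obeys
(c) 2-3-4-7 → obeys
(d) 1-6 → obeys
(e) 1-3 → obeys
(f) 1-4-5-6 → obeys
(g) 3-6 → obeys

a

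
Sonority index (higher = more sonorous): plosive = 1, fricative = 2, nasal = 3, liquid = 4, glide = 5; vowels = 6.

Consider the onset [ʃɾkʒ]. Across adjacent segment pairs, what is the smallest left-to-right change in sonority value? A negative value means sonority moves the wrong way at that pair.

-3

/ʃ/ — fricative, sonority 2.
/ɾ/ — liquid, sonority 4.
/k/ — plosive, sonority 1.
/ʒ/ — fricative, sonority 2.
/ʃ/→/ɾ/: change +2.
/ɾ/→/k/: change -3.
/k/→/ʒ/: change +1.
Minimum = -3.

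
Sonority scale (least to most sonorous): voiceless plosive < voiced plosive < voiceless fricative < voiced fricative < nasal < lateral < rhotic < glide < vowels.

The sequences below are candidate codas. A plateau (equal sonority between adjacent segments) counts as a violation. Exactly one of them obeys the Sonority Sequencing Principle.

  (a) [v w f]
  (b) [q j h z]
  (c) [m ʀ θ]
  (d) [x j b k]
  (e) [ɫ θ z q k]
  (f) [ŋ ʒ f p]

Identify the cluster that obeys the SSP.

f

(a) 4-8-3 → violates
(b) 1-8-3-4 → violates
(c) 5-7-3 → violates
(d) 3-8-2-1 → violates
(e) 6-3-4-1-1 → violates
(f) 5-4-3-1 → obeys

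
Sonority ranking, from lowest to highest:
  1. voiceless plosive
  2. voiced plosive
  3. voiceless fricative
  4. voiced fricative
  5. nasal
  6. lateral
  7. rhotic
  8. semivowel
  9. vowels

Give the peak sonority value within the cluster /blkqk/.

6

/b/: voiced plosive = 2.
/l/: lateral = 6.
/k/: voiceless plosive = 1.
/q/: voiceless plosive = 1.
/k/: voiceless plosive = 1.
The maximum is 6.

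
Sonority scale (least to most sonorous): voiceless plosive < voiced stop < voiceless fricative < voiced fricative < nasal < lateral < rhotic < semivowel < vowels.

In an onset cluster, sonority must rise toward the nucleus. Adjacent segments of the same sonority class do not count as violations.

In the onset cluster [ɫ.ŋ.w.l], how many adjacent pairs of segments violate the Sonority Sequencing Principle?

/ɫ/ is a lateral (sonority 6).
/ŋ/ is a nasal (sonority 5).
/w/ is a semivowel (sonority 8).
/l/ is a lateral (sonority 6).
/ɫ/→/ŋ/: 6→5 (does not rise) — violation.
/ŋ/→/w/: 5→8 (rises) — ok.
/w/→/l/: 8→6 (does not rise) — violation.

2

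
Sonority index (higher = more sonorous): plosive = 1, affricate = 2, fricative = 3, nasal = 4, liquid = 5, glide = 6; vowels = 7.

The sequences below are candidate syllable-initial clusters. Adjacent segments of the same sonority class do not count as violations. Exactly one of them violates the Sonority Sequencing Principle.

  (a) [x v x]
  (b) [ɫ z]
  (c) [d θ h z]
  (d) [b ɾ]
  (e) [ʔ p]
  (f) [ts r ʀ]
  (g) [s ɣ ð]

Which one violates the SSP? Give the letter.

b

(a) sonority 3-3-3: well-formed.
(b) sonority 5-3: ill-formed.
(c) sonority 1-3-3-3: well-formed.
(d) sonority 1-5: well-formed.
(e) sonority 1-1: well-formed.
(f) sonority 2-5-5: well-formed.
(g) sonority 3-3-3: well-formed.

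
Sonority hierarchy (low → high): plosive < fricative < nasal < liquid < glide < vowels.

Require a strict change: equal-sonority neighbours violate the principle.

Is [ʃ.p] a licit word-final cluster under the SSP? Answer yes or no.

yes

/ʃ/: fricative = 2.
/p/: plosive = 1.
The profile 2-1 strictly falls, so the word-final cluster satisfies the SSP.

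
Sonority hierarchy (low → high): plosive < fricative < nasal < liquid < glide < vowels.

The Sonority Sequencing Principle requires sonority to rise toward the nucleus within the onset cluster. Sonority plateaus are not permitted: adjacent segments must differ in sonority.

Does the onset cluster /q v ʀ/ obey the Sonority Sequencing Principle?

/q/ is a plosive (sonority 1).
/v/ is a fricative (sonority 2).
/ʀ/ is a liquid (sonority 4).
The profile 1-2-4 strictly rises, so the onset cluster satisfies the SSP.

yes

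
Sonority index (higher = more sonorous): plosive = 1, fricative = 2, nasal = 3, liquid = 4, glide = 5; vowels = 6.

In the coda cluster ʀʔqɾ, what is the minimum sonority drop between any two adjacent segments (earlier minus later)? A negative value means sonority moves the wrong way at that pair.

/ʀ/ is a liquid (sonority 4).
/ʔ/ is a plosive (sonority 1).
/q/ is a plosive (sonority 1).
/ɾ/ is a liquid (sonority 4).
/ʀ/→/ʔ/: change +3.
/ʔ/→/q/: change +0.
/q/→/ɾ/: change -3.
Minimum = -3.

-3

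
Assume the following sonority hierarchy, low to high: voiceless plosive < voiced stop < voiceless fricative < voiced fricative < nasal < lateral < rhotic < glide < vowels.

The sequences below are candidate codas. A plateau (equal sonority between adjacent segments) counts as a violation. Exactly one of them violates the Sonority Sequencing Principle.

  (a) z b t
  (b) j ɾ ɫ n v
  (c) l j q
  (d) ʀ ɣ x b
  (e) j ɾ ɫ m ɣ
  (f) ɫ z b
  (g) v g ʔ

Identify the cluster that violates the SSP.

(a) 4-2-1 → obeys
(b) 8-7-6-5-4 → obeys
(c) 6-8-1 → violates
(d) 7-4-3-2 → obeys
(e) 8-7-6-5-4 → obeys
(f) 6-4-2 → obeys
(g) 4-2-1 → obeys

c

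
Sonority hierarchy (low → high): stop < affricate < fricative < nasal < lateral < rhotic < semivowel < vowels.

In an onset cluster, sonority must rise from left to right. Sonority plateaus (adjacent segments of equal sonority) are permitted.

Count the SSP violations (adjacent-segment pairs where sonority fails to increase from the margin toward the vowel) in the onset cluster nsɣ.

/n/ is a nasal (sonority 4).
/s/ is a fricative (sonority 3).
/ɣ/ is a fricative (sonority 3).
/n/→/s/: 4→3 (does not rise) — violation.
/s/→/ɣ/: 3→3 (plateau, allowed) — ok.

1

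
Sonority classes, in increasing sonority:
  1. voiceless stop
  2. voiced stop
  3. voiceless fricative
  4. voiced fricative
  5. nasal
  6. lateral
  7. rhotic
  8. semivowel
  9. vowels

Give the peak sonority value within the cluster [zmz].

/z/ is a voiced fricative (sonority 4).
/m/ is a nasal (sonority 5).
/z/ is a voiced fricative (sonority 4).
The maximum is 5.

5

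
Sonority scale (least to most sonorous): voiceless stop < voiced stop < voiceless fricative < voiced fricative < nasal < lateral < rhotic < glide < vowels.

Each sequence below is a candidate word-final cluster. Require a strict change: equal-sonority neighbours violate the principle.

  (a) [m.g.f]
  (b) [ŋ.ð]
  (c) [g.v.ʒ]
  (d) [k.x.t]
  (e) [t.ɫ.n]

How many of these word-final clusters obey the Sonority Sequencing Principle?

1

(a) sonority 5-2-3: ill-formed.
(b) sonority 5-4: well-formed.
(c) sonority 2-4-4: ill-formed.
(d) sonority 1-3-1: ill-formed.
(e) sonority 1-6-5: ill-formed.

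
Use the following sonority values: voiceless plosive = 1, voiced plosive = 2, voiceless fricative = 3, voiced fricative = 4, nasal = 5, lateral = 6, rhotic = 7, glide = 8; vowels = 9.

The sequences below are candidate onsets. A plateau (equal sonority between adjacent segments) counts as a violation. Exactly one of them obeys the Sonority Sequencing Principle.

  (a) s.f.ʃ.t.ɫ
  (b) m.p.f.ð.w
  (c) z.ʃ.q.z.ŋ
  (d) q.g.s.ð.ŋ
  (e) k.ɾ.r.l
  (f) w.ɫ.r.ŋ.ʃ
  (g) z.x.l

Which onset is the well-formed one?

(a) sonority 3-3-3-1-6: ill-formed.
(b) sonority 5-1-3-4-8: ill-formed.
(c) sonority 4-3-1-4-5: ill-formed.
(d) sonority 1-2-3-4-5: well-formed.
(e) sonority 1-7-7-6: ill-formed.
(f) sonority 8-6-7-5-3: ill-formed.
(g) sonority 4-3-6: ill-formed.

d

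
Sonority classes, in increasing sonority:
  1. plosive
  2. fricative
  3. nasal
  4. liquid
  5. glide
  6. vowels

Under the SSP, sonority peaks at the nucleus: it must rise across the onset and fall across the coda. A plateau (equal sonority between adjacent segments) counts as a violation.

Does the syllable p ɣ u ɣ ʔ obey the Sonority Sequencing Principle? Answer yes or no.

yes

Onset: /p/ is a plosive (sonority 1), /ɣ/ is a fricative (sonority 2); then the nucleus /u/ (sonority 6).
Onset profile 1-2-6 — rises to the nucleus.
Coda: /ɣ/ is a fricative (sonority 2), /ʔ/ is a plosive (sonority 1).
Coda profile 6-2-1 — falls from the nucleus.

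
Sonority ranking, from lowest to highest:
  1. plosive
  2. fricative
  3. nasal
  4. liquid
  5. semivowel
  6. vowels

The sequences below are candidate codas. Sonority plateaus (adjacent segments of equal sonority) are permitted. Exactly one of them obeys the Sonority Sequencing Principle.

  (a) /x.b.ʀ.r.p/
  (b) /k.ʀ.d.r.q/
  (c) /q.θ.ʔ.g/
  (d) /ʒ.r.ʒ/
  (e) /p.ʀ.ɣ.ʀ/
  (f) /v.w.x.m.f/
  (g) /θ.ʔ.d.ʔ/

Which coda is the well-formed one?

(a) sonority 2-1-4-4-1: ill-formed.
(b) sonority 1-4-1-4-1: ill-formed.
(c) sonority 1-2-1-1: ill-formed.
(d) sonority 2-4-2: ill-formed.
(e) sonority 1-4-2-4: ill-formed.
(f) sonority 2-5-2-3-2: ill-formed.
(g) sonority 2-1-1-1: well-formed.

g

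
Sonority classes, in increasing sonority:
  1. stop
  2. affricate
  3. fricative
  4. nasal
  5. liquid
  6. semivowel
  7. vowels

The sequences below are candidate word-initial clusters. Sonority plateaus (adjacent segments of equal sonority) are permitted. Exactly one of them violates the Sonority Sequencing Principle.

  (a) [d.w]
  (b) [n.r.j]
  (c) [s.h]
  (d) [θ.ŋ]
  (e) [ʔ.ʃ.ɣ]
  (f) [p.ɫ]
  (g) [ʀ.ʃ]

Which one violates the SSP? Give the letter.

g

(a) sonority 1-6: well-formed.
(b) sonority 4-5-6: well-formed.
(c) sonority 3-3: well-formed.
(d) sonority 3-4: well-formed.
(e) sonority 1-3-3: well-formed.
(f) sonority 1-5: well-formed.
(g) sonority 5-3: ill-formed.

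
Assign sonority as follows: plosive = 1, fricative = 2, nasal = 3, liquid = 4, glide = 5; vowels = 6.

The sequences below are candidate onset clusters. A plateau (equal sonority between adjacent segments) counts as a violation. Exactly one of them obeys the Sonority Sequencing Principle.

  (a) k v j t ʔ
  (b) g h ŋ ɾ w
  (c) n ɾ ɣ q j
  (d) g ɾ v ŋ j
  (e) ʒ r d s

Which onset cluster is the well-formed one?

b

(a) sonority 1-2-5-1-1: ill-formed.
(b) sonority 1-2-3-4-5: well-formed.
(c) sonority 3-4-2-1-5: ill-formed.
(d) sonority 1-4-2-3-5: ill-formed.
(e) sonority 2-4-1-2: ill-formed.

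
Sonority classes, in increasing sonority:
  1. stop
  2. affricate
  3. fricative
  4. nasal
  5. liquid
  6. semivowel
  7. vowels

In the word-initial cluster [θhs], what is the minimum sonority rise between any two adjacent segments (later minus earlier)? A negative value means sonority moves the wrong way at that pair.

0

/θ/ — fricative, sonority 3.
/h/ — fricative, sonority 3.
/s/ — fricative, sonority 3.
/θ/→/h/: change +0.
/h/→/s/: change +0.
Minimum = 0.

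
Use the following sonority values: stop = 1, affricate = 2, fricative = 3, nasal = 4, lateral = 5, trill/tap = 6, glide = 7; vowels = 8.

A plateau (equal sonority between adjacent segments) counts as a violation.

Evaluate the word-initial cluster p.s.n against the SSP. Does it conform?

/p/ is a stop (sonority 1).
/s/ is a fricative (sonority 3).
/n/ is a nasal (sonority 4).
The profile 1-3-4 strictly rises, so the word-initial cluster satisfies the SSP.

yes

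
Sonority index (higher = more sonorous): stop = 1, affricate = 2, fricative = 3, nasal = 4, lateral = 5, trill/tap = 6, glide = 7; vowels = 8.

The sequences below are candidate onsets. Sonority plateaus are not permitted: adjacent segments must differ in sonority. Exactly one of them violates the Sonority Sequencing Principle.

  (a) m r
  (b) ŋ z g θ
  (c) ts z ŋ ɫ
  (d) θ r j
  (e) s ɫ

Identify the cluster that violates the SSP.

(a) sonority 4-6: well-formed.
(b) sonority 4-3-1-3: ill-formed.
(c) sonority 2-3-4-5: well-formed.
(d) sonority 3-6-7: well-formed.
(e) sonority 3-5: well-formed.

b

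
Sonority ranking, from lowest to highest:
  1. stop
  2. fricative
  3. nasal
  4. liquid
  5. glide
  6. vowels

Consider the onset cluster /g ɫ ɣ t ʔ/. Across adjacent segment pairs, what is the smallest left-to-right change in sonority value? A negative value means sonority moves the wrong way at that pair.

-2

/g/ is a stop (sonority 1).
/ɫ/ is a liquid (sonority 4).
/ɣ/ is a fricative (sonority 2).
/t/ is a stop (sonority 1).
/ʔ/ is a stop (sonority 1).
/g/→/ɫ/: change +3.
/ɫ/→/ɣ/: change -2.
/ɣ/→/t/: change -1.
/t/→/ʔ/: change +0.
Minimum = -2.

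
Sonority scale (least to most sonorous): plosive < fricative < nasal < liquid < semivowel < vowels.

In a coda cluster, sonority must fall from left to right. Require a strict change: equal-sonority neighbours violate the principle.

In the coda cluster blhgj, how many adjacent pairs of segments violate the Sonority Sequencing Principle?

/b/: plosive = 1.
/l/: liquid = 4.
/h/: fricative = 2.
/g/: plosive = 1.
/j/: semivowel = 5.
/b/→/l/: 1→4 (does not fall) — violation.
/l/→/h/: 4→2 (falls) — ok.
/h/→/g/: 2→1 (falls) — ok.
/g/→/j/: 1→5 (does not fall) — violation.

2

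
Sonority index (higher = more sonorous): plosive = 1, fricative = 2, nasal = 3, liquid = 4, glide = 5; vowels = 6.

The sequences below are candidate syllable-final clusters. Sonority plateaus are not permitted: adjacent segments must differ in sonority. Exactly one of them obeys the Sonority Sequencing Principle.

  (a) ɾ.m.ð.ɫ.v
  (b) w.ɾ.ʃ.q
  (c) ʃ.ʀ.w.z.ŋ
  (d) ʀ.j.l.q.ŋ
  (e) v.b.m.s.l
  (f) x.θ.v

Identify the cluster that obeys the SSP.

b

(a) ɾ.m.ð.ɫ.v: profile 4-3-2-4-2 — violates.
(b) w.ɾ.ʃ.q: profile 5-4-2-1 — obeys.
(c) ʃ.ʀ.w.z.ŋ: profile 2-4-5-2-3 — violates.
(d) ʀ.j.l.q.ŋ: profile 4-5-4-1-3 — violates.
(e) v.b.m.s.l: profile 2-1-3-2-4 — violates.
(f) x.θ.v: profile 2-2-2 — violates.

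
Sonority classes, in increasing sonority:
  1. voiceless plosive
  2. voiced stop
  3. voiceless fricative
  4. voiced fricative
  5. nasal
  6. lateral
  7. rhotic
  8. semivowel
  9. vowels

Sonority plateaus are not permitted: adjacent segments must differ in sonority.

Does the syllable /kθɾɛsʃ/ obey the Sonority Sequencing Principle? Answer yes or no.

no

Onset: /k/ is a voiceless plosive (sonority 1), /θ/ is a voiceless fricative (sonority 3), /ɾ/ is a rhotic (sonority 7); then the nucleus /ɛ/ (sonority 9).
Onset profile 1-3-7-9 — rises to the nucleus.
Coda: /s/ is a voiceless fricative (sonority 3), /ʃ/ is a voiceless fricative (sonority 3).
Coda profile 9-3-3 — does not strictly fall throughout.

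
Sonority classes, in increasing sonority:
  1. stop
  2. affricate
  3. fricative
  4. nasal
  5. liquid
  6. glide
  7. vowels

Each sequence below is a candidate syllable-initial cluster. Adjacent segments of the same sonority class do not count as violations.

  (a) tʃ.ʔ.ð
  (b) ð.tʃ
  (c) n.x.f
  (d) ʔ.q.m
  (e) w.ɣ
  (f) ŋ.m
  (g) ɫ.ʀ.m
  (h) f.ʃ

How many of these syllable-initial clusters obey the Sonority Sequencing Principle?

3

(a) sonority 2-1-3: ill-formed.
(b) sonority 3-2: ill-formed.
(c) sonority 4-3-3: ill-formed.
(d) sonority 1-1-4: well-formed.
(e) sonority 6-3: ill-formed.
(f) sonority 4-4: well-formed.
(g) sonority 5-5-4: ill-formed.
(h) sonority 3-3: well-formed.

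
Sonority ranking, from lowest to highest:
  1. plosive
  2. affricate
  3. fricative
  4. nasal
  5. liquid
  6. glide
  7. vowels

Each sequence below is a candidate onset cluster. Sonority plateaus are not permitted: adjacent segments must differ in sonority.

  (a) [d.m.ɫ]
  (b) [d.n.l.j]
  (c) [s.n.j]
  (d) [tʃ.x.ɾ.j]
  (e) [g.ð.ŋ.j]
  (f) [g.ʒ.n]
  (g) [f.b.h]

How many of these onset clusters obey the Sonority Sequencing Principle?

6

(a) sonority 1-4-5: well-formed.
(b) sonority 1-4-5-6: well-formed.
(c) sonority 3-4-6: well-formed.
(d) sonority 2-3-5-6: well-formed.
(e) sonority 1-3-4-6: well-formed.
(f) sonority 1-3-4: well-formed.
(g) sonority 3-1-3: ill-formed.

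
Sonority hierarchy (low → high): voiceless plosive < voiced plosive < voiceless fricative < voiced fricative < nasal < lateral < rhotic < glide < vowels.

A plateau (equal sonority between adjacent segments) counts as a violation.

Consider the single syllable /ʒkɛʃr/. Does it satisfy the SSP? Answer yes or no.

Onset: /ʒ/ is a voiced fricative (sonority 4), /k/ is a voiceless plosive (sonority 1); then the nucleus /ɛ/ (sonority 9).
Onset profile 4-1-9 — does not strictly rise throughout.
Coda: /ʃ/ is a voiceless fricative (sonority 3), /r/ is a rhotic (sonority 7).
Coda profile 9-3-7 — does not strictly fall throughout.

no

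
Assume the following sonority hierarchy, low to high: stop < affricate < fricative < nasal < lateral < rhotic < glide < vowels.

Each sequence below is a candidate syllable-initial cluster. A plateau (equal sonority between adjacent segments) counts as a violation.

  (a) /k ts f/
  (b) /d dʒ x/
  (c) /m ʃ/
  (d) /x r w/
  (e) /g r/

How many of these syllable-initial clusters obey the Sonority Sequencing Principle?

(a) sonority 1-2-3: well-formed.
(b) sonority 1-2-3: well-formed.
(c) sonority 4-3: ill-formed.
(d) sonority 3-6-7: well-formed.
(e) sonority 1-6: well-formed.

4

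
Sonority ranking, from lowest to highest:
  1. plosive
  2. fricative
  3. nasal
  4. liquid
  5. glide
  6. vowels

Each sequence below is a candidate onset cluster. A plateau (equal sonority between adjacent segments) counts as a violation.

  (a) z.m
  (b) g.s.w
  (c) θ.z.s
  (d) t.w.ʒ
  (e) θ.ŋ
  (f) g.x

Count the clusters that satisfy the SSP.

4

(a) sonority 2-3: well-formed.
(b) sonority 1-2-5: well-formed.
(c) sonority 2-2-2: ill-formed.
(d) sonority 1-5-2: ill-formed.
(e) sonority 2-3: well-formed.
(f) sonority 1-2: well-formed.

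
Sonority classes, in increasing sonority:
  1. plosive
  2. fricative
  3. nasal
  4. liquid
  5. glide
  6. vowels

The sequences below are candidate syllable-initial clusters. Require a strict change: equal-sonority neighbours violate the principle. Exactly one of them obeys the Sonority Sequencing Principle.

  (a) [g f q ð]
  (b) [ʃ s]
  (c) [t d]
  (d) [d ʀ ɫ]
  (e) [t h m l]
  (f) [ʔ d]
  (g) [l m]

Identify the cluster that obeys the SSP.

e

(a) [g f q ð]: profile 1-2-1-2 — violates.
(b) [ʃ s]: profile 2-2 — violates.
(c) [t d]: profile 1-1 — violates.
(d) [d ʀ ɫ]: profile 1-4-4 — violates.
(e) [t h m l]: profile 1-2-3-4 — obeys.
(f) [ʔ d]: profile 1-1 — violates.
(g) [l m]: profile 4-3 — violates.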